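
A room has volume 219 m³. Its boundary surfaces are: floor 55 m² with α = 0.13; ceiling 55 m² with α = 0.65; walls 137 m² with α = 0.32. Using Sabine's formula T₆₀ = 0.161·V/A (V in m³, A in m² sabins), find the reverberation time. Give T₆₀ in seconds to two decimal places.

Total absorption A = 55·0.13 + 55·0.65 + 137·0.32 = 86.74 m² sabins.
T₆₀ = 0.161 × 219 / 86.74 = 0.406 s.

0.41 s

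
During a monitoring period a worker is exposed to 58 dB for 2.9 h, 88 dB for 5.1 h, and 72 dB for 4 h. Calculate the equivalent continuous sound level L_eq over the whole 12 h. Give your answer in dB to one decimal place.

84.4 dB

The energy average is taken in the linear domain: L_eq = 10·log₁₀[(Σ tᵢ·10^(Lᵢ/10))/T], T = 12 h.
Σ tᵢ·10^(Lᵢ/10) = 2.9·10^(58/10) + 5.1·10^(88/10) + 4·10^(72/10) = 3.283e+09.
L_eq = 10·log₁₀(3.283e+09/12) = 84.37 dB.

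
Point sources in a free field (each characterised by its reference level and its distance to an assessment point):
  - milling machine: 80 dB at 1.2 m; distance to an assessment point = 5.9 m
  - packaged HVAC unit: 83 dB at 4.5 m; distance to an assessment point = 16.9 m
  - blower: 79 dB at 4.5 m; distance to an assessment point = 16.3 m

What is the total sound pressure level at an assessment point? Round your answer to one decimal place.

First find each source's level at the receiver (point-source: −20·log₁₀(r/r_ref)), then combine on an intensity basis.
milling machine: 80 − 20·log₁₀(5.9/1.2) = 80 − 13.83 = 66.17 dB.
packaged HVAC unit: 83 − 20·log₁₀(16.9/4.5) = 83 − 11.49 = 71.51 dB.
blower: 79 − 20·log₁₀(16.3/4.5) = 79 − 11.18 = 67.82 dB.
Σ 10^(L/10) = 2.434e+07 → L_total = 10·log₁₀(2.434e+07) = 73.86 dB.

73.9 dB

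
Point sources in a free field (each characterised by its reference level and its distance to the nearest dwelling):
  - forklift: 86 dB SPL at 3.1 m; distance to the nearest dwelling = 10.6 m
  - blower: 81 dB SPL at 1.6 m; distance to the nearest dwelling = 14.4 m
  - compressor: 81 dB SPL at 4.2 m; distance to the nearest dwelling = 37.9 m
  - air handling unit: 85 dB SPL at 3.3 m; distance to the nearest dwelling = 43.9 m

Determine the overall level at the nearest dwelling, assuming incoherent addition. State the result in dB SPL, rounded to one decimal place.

Apply inverse-square spreading to bring every level to the receiver, then sum 10^(L/10).
forklift: 86 − 20·log₁₀(10.6/3.1) = 86 − 10.68 = 75.32 dB SPL.
blower: 81 − 20·log₁₀(14.4/1.6) = 81 − 19.08 = 61.92 dB SPL.
compressor: 81 − 20·log₁₀(37.9/4.2) = 81 − 19.11 = 61.89 dB SPL.
air handling unit: 85 − 20·log₁₀(43.9/3.3) = 85 − 22.48 = 62.52 dB SPL.
Σ 10^(L/10) = 3.894e+07 → L_total = 10·log₁₀(3.894e+07) = 75.90 dB SPL.

75.9 dB SPL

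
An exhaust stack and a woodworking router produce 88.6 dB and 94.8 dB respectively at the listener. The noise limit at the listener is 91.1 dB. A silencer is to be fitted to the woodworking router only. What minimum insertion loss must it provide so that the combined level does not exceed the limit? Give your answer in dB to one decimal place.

7.3 dB

The untreated sources together contribute 10^(88.6/10) = 7.244e+08, i.e. 88.60 dB.
To meet 91.1 dB overall, the treated woodworking router may contribute at most 10^(91.1/10) − 7.244e+08 = 5.638e+08, i.e. 87.51 dB.
Required insertion loss = 94.8 − 87.51 = 7.29 dB.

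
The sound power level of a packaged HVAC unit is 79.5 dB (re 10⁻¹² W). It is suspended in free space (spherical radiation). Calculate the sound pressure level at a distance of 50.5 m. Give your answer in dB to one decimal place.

34.4 dB

The power spreads over a sphere of area 4π·r², so L_p = L_w − 10·log₁₀(4π·r²).
4π·r² = 3.205e+04 m², 10·log₁₀ of that is 45.058 dB.
L_p = 79.5 − 45.058 = 34.44 dB.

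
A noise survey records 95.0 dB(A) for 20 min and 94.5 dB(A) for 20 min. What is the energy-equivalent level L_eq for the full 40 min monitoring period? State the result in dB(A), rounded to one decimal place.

94.8 dB(A)

Weight each interval's intensity by its duration and average over T = 40 min:
Σ tᵢ·10^(Lᵢ/10) = 20·10^(95.0/10) + 20·10^(94.5/10) = 1.196e+11.
L_eq = 10·log₁₀(1.196e+11/40) = 94.76 dB(A).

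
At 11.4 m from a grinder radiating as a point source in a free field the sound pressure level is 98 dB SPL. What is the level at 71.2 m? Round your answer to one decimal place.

82.1 dB SPL

Point-source attenuation: ΔL = 20·log₁₀(r₂/r₁) = 20·log₁₀(71.2/11.4) = 15.912 dB.
L₂ = 98 − 20·log₁₀(71.2/11.4) = 98 − 15.912 = 82.09 dB SPL.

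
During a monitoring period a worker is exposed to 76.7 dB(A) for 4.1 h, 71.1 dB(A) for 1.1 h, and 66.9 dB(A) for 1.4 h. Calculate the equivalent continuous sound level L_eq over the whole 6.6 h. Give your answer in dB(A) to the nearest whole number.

75 dB(A)

L_eq = 10·log₁₀[(1/T)·Σ tᵢ·10^(Lᵢ/10)] with T = 6.6 h.
Σ tᵢ·10^(Lᵢ/10) = 4.1·10^(76.7/10) + 1.1·10^(71.1/10) + 1.4·10^(66.9/10) = 2.128e+08.
L_eq = 10·log₁₀(2.128e+08/6.6) = 75.08 dB(A).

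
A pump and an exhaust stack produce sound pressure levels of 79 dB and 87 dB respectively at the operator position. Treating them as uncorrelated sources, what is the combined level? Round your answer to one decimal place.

Incoherent sources combine by intensity addition: L_total = 10·log₁₀(Σ 10^(L_i/10)).
Σ 10^(L/10) = 10^(79/10) + 10^(87/10) = 5.806e+08.
L_total = 10·log₁₀(5.806e+08) = 87.64 dB.

87.6 dB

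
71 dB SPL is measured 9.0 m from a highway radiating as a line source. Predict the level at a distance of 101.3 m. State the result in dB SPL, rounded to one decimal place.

60.5 dB SPL

Cylindrical spreading from a line source gives a 10·log₁₀(r₂/r₁) drop.
L₂ = 71 − 10·log₁₀(101.3/9.0) = 71 − 10.514 = 60.49 dB SPL.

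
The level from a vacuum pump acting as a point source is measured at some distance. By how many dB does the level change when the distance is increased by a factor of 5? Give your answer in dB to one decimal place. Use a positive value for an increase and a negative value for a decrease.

A point source loses 6 dB per doubling of distance; generally ΔL = −20·log₁₀(r₂/r₁).
ΔL = −20·log₁₀(5) = -13.98 dB.

-14.0 dB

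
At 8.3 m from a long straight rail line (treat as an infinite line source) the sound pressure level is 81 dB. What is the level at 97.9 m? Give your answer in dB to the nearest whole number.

Line-source attenuation: ΔL = 10·log₁₀(r₂/r₁) = 10·log₁₀(97.9/8.3) = 10.717 dB.
L₂ = 81 − 10·log₁₀(97.9/8.3) = 81 − 10.717 = 70.28 dB.

70 dB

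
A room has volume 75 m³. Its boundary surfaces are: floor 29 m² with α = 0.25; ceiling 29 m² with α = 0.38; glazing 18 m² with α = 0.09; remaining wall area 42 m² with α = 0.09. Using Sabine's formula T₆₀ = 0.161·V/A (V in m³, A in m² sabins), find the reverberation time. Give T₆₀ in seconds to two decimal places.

Summing Sᵢαᵢ: 29·0.25 + 29·0.38 + 18·0.09 + 42·0.09 = 23.67 m².
T₆₀ = 0.161·V/A = 0.161·75/23.67 = 0.510 s.

0.51 s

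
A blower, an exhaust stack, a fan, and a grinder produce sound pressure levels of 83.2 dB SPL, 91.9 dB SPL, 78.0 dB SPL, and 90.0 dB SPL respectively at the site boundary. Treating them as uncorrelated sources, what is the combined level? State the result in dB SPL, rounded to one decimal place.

94.5 dB SPL

Incoherent sources combine by intensity addition: L_total = 10·log₁₀(Σ 10^(L_i/10)).
Σ 10^(L/10) = 10^(83.2/10) + 10^(91.9/10) + 10^(78.0/10) + 10^(90.0/10) = 2.821e+09.
L_total = 10·log₁₀(2.821e+09) = 94.50 dB SPL.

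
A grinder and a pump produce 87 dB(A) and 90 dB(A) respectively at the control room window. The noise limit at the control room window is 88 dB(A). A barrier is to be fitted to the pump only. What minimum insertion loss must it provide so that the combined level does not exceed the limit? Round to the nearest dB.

Fixed contribution from the other source: Σ 10^(L/10) = 10^(87/10) = 5.012e+08 (87.00 dB(A)).
The limit corresponds to 10^(88/10) = 6.310e+08; subtracting the fixed part leaves 1.298e+08 for the pump, i.e. 81.13 dB(A).
Required insertion loss = 90 − 81.13 = 8.87 dB.

9 dB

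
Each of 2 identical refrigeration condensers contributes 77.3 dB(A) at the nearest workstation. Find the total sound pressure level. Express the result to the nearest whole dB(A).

80 dB(A)

N identical incoherent sources raise the level by 10·log₁₀ N.
L_total = 77.3 + 10·log₁₀(2) = 77.3 + 3.010 = 80.31 dB(A).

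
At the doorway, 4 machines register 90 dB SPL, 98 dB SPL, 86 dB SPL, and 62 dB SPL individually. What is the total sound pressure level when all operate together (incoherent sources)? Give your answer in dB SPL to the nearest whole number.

99 dB SPL

For uncorrelated sources the intensities add, so convert each level to linear form, sum, and take 10·log₁₀ of the total.
Σ 10^(L/10) = 10^(90/10) + 10^(98/10) + 10^(86/10) + 10^(62/10) = 7.709e+09.
L_total = 10·log₁₀(7.709e+09) = 98.87 dB SPL.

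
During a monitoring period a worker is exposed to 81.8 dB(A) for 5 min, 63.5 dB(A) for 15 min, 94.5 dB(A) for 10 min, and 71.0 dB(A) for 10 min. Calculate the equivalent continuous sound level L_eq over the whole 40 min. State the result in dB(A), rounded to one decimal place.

The energy average is taken in the linear domain: L_eq = 10·log₁₀[(Σ tᵢ·10^(Lᵢ/10))/T], T = 40 min.
Σ tᵢ·10^(Lᵢ/10) = 5·10^(81.8/10) + 15·10^(63.5/10) + 10·10^(94.5/10) + 10·10^(71.0/10) = 2.910e+10.
L_eq = 10·log₁₀(2.910e+10/40) = 88.62 dB(A).

88.6 dB(A)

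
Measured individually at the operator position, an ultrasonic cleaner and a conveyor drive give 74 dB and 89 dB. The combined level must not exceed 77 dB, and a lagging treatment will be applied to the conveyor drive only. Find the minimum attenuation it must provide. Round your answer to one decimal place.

15.0 dB

Everything except the conveyor drive sums to 10^(74/10) = 2.512e+07 in linear terms, 74.00 dB.
The limit corresponds to 10^(77/10) = 5.012e+07; subtracting the fixed part leaves 2.500e+07 for the conveyor drive, i.e. 73.98 dB.
Required insertion loss = 89 − 73.98 = 15.02 dB.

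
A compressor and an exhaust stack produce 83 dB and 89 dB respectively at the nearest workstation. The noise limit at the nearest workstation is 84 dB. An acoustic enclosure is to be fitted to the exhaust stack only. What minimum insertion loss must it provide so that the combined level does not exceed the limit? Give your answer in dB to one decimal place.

Everything except the exhaust stack sums to 10^(83/10) = 1.995e+08 in linear terms, 83.00 dB.
The limit corresponds to 10^(84/10) = 2.512e+08; subtracting the fixed part leaves 5.166e+07 for the exhaust stack, i.e. 77.13 dB.
So the exhaust stack must be reduced from 89 to 77.13 dB: IL = 11.87 dB.

11.9 dB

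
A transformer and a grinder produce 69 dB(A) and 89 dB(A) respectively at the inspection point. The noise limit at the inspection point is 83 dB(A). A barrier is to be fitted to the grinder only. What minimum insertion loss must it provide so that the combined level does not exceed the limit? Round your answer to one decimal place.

Fixed contribution from the other source: Σ 10^(L/10) = 10^(69/10) = 7.943e+06 (69.00 dB(A)).
The limit corresponds to 10^(83/10) = 1.995e+08; subtracting the fixed part leaves 1.916e+08 for the grinder, i.e. 82.82 dB(A).
Required insertion loss = 89 − 82.82 = 6.18 dB.

6.2 dB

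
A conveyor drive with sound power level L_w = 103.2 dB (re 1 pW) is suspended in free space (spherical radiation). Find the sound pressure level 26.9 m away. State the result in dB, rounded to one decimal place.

The power spreads over a sphere of area 4π·r², so L_p = L_w − 10·log₁₀(4π·r²).
4π·r² = 9093 m², 10·log₁₀ of that is 39.587 dB.
L_p = 103.2 − 39.587 = 63.61 dB.

63.6 dB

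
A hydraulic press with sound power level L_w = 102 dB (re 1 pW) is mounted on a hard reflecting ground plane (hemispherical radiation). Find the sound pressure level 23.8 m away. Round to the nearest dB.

66 dB

The power spreads over a hemisphere of area 2π·r², so L_p = L_w − 10·log₁₀(2π·r²).
2π·r² = 3559 m², 10·log₁₀ of that is 35.513 dB.
L_p = 102 − 35.513 = 66.49 dB.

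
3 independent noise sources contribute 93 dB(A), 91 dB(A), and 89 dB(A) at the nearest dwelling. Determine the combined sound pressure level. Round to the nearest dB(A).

96 dB(A)

Incoherent sources combine by intensity addition: L_total = 10·log₁₀(Σ 10^(L_i/10)).
Σ 10^(L/10) = 10^(93/10) + 10^(91/10) + 10^(89/10) = 4.049e+09.
L_total = 10·log₁₀(4.049e+09) = 96.07 dB(A).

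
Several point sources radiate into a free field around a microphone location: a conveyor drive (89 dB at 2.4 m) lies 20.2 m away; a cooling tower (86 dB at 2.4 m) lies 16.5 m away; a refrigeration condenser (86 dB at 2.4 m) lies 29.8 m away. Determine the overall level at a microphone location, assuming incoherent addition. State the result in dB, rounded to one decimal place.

73.5 dB

Apply inverse-square spreading to bring every level to the receiver, then sum 10^(L/10).
conveyor drive: 89 − 20·log₁₀(20.2/2.4) = 89 − 18.50 = 70.50 dB.
cooling tower: 86 − 20·log₁₀(16.5/2.4) = 86 − 16.75 = 69.25 dB.
refrigeration condenser: 86 − 20·log₁₀(29.8/2.4) = 86 − 21.88 = 64.12 dB.
Σ 10^(L/10) = 2.222e+07 → L_total = 10·log₁₀(2.222e+07) = 73.47 dB.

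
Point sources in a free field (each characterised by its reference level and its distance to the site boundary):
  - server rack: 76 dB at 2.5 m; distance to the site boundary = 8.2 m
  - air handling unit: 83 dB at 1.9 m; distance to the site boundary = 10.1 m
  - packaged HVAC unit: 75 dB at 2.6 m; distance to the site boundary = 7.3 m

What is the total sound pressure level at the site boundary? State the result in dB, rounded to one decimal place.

First find each source's level at the receiver (point-source: −20·log₁₀(r/r_ref)), then combine on an intensity basis.
server rack: 76 − 20·log₁₀(8.2/2.5) = 76 − 10.32 = 65.68 dB.
air handling unit: 83 − 20·log₁₀(10.1/1.9) = 83 − 14.51 = 68.49 dB.
packaged HVAC unit: 75 − 20·log₁₀(7.3/2.6) = 75 − 8.97 = 66.03 dB.
Σ 10^(L/10) = 1.477e+07 → L_total = 10·log₁₀(1.477e+07) = 71.69 dB.

71.7 dB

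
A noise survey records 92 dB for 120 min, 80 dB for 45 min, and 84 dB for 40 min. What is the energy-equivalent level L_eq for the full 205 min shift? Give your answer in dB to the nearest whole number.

90 dB

Weight each interval's intensity by its duration and average over T = 205 min:
Σ tᵢ·10^(Lᵢ/10) = 120·10^(92/10) + 45·10^(80/10) + 40·10^(84/10) = 2.047e+11.
L_eq = 10·log₁₀(2.047e+11/205) = 89.99 dB.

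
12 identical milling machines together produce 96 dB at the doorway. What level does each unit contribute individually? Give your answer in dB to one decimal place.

85.2 dB

For N identical incoherent sources L_total = L₁ + 10·log₁₀ N, so L₁ = 96 − 10·log₁₀(12) = 96 − 10.792.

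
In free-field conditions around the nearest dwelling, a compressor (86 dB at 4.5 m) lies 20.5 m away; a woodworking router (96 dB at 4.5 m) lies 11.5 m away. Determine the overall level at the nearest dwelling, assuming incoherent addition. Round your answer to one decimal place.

88.0 dB

Apply inverse-square spreading to bring every level to the receiver, then sum 10^(L/10).
compressor: 86 − 20·log₁₀(20.5/4.5) = 86 − 13.17 = 72.83 dB.
woodworking router: 96 − 20·log₁₀(11.5/4.5) = 96 − 8.15 = 87.85 dB.
Σ 10^(L/10) = 6.288e+08 → L_total = 10·log₁₀(6.288e+08) = 87.98 dB.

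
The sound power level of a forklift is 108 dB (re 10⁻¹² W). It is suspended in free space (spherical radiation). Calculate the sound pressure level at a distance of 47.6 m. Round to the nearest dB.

L_p = L_w − 10·log₁₀(4π·r²) with r = 47.6 m.
4π·r² = 2.847e+04 m², 10·log₁₀ of that is 44.544 dB.
L_p = 108 − 44.544 = 63.46 dB.

63 dB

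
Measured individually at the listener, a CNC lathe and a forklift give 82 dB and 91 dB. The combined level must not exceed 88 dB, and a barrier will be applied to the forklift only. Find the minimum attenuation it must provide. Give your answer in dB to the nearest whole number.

4 dB

The untreated sources together contribute 10^(82/10) = 1.585e+08, i.e. 82.00 dB.
The limit corresponds to 10^(88/10) = 6.310e+08; subtracting the fixed part leaves 4.725e+08 for the forklift, i.e. 86.74 dB.
Required insertion loss = 91 − 86.74 = 4.26 dB.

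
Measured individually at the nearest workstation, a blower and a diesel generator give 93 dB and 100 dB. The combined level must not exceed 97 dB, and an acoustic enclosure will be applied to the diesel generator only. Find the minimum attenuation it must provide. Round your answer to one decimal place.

5.2 dB

The untreated sources together contribute 10^(93/10) = 1.995e+09, i.e. 93.00 dB.
To meet 97 dB overall, the treated diesel generator may contribute at most 10^(97/10) − 1.995e+09 = 3.017e+09, i.e. 94.80 dB.
So the diesel generator must be reduced from 100 to 94.80 dB: IL = 5.20 dB.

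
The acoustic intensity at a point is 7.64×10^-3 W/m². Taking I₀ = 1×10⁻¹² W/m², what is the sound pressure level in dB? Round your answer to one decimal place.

98.8 dB

L = 10·log₁₀(I/I₀) = 10·log₁₀(7.64×10^-3/10⁻¹²) = 10·log₁₀(7.64×10^9).
L = 10·(0.8831 + 9) = 98.83 dB.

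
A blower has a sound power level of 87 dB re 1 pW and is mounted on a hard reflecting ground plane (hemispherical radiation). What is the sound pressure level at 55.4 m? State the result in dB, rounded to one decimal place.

Free-field hemispherical radiation: L_p = L_w − 10·log₁₀(2π·r²), r = 55.4 m.
2π·r² = 1.928e+04 m², 10·log₁₀ of that is 42.852 dB.
L_p = 87 − 42.852 = 44.15 dB.

44.1 dB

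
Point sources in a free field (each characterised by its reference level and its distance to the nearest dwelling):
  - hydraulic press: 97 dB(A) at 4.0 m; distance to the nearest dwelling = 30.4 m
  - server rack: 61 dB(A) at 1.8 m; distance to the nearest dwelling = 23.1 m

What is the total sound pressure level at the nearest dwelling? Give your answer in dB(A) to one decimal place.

79.4 dB(A)

Apply inverse-square spreading to bring every level to the receiver, then sum 10^(L/10).
hydraulic press: 97 − 20·log₁₀(30.4/4.0) = 97 − 17.62 = 79.38 dB(A).
server rack: 61 − 20·log₁₀(23.1/1.8) = 61 − 22.17 = 38.83 dB(A).
Σ 10^(L/10) = 8.678e+07 → L_total = 10·log₁₀(8.678e+07) = 79.38 dB(A).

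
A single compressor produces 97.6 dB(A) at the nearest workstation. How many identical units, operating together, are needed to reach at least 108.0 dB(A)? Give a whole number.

N identical sources give L₁ + 10·log₁₀ N, so require 10·log₁₀ N ≥ 108.0 − 97.6 = 10.4 dB.
N ≥ 10^(10.4/10) = 10.965, so N = 11.

11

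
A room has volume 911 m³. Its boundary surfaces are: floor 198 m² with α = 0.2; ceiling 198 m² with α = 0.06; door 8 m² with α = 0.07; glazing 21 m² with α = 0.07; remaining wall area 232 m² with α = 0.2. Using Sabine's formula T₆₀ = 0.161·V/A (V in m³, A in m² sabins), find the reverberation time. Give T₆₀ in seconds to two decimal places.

Summing Sᵢαᵢ: 198·0.2 + 198·0.06 + 8·0.07 + 21·0.07 + 232·0.2 = 99.91 m².
T₆₀ = 0.161·V/A = 0.161·911/99.91 = 1.468 s.

1.47 s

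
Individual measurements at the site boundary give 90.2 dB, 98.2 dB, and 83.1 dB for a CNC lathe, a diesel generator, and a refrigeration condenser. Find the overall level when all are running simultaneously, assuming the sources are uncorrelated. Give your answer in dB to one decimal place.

99.0 dB

Incoherent sources combine by intensity addition: L_total = 10·log₁₀(Σ 10^(L_i/10)).
Σ 10^(L/10) = 10^(90.2/10) + 10^(98.2/10) + 10^(83.1/10) = 7.858e+09.
L_total = 10·log₁₀(7.858e+09) = 98.95 dB.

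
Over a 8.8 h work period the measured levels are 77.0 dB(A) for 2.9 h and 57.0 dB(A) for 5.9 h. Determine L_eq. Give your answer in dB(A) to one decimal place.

Weight each interval's intensity by its duration and average over T = 8.8 h:
Σ tᵢ·10^(Lᵢ/10) = 2.9·10^(77.0/10) + 5.9·10^(57.0/10) = 1.483e+08.
L_eq = 10·log₁₀(1.483e+08/8.8) = 72.27 dB(A).

72.3 dB(A)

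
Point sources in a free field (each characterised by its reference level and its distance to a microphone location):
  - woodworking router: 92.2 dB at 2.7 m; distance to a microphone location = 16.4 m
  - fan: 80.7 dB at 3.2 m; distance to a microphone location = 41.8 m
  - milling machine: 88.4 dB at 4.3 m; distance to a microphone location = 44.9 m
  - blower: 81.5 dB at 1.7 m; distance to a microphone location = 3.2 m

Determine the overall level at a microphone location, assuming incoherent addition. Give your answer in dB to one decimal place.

79.6 dB

Propagate each source to the receiver with L = L_ref − 20·log₁₀(r/r_ref), then add intensities.
woodworking router: 92.2 − 20·log₁₀(16.4/2.7) = 92.2 − 15.67 = 76.53 dB.
fan: 80.7 − 20·log₁₀(41.8/3.2) = 80.7 − 22.32 = 58.38 dB.
milling machine: 88.4 − 20·log₁₀(44.9/4.3) = 88.4 − 20.38 = 68.02 dB.
blower: 81.5 − 20·log₁₀(3.2/1.7) = 81.5 − 5.49 = 76.01 dB.
Σ 10^(L/10) = 9.188e+07 → L_total = 10·log₁₀(9.188e+07) = 79.63 dB.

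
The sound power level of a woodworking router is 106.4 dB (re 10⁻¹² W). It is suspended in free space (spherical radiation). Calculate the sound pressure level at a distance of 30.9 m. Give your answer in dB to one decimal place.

65.6 dB

Free-field spherical radiation: L_p = L_w − 10·log₁₀(4π·r²), r = 30.9 m.
4π·r² = 1.2e+04 m², 10·log₁₀ of that is 40.791 dB.
L_p = 106.4 − 40.791 = 65.61 dB.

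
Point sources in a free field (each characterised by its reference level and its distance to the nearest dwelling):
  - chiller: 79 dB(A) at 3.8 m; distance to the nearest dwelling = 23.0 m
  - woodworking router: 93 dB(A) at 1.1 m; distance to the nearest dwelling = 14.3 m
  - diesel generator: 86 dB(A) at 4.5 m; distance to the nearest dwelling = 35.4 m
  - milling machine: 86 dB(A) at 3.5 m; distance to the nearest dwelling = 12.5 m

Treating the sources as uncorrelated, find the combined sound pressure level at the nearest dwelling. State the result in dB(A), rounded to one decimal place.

77.1 dB(A)

First find each source's level at the receiver (point-source: −20·log₁₀(r/r_ref)), then combine on an intensity basis.
chiller: 79 − 20·log₁₀(23.0/3.8) = 79 − 15.64 = 63.36 dB(A).
woodworking router: 93 − 20·log₁₀(14.3/1.1) = 93 − 22.28 = 70.72 dB(A).
diesel generator: 86 − 20·log₁₀(35.4/4.5) = 86 − 17.92 = 68.08 dB(A).
milling machine: 86 − 20·log₁₀(12.5/3.5) = 86 − 11.06 = 74.94 dB(A).
Σ 10^(L/10) = 5.162e+07 → L_total = 10·log₁₀(5.162e+07) = 77.13 dB(A).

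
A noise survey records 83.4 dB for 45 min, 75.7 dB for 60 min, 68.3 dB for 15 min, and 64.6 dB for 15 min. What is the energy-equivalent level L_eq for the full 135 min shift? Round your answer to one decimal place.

The energy average is taken in the linear domain: L_eq = 10·log₁₀[(Σ tᵢ·10^(Lᵢ/10))/T], T = 135 min.
Σ tᵢ·10^(Lᵢ/10) = 45·10^(83.4/10) + 60·10^(75.7/10) + 15·10^(68.3/10) + 15·10^(64.6/10) = 1.222e+10.
L_eq = 10·log₁₀(1.222e+10/135) = 79.57 dB.

79.6 dB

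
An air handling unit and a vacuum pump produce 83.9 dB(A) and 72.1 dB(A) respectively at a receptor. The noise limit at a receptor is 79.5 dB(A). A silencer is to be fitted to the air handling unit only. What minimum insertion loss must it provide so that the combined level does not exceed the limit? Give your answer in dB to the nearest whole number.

5 dB

Fixed contribution from the other source: Σ 10^(L/10) = 10^(72.1/10) = 1.622e+07 (72.10 dB(A)).
To meet 79.5 dB(A) overall, the treated air handling unit may contribute at most 10^(79.5/10) − 1.622e+07 = 7.291e+07, i.e. 78.63 dB(A).
Required insertion loss = 83.9 − 78.63 = 5.27 dB.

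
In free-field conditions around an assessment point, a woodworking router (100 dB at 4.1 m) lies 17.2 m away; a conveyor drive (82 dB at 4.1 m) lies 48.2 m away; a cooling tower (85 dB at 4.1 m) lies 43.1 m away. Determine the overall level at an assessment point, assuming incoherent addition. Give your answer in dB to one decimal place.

Apply inverse-square spreading to bring every level to the receiver, then sum 10^(L/10).
woodworking router: 100 − 20·log₁₀(17.2/4.1) = 100 − 12.45 = 87.55 dB.
conveyor drive: 82 − 20·log₁₀(48.2/4.1) = 82 − 21.41 = 60.59 dB.
cooling tower: 85 − 20·log₁₀(43.1/4.1) = 85 − 20.43 = 64.57 dB.
Σ 10^(L/10) = 5.722e+08 → L_total = 10·log₁₀(5.722e+08) = 87.58 dB.

87.6 dB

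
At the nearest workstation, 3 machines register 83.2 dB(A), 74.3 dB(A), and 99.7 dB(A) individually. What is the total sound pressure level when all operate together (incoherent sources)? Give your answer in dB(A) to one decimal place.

For uncorrelated sources the intensities add, so convert each level to linear form, sum, and take 10·log₁₀ of the total.
Σ 10^(L/10) = 10^(83.2/10) + 10^(74.3/10) + 10^(99.7/10) = 9.568e+09.
L_total = 10·log₁₀(9.568e+09) = 99.81 dB(A).

99.8 dB(A)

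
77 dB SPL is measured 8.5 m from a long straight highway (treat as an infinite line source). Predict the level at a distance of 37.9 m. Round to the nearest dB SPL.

71 dB SPL

For a line source, L₂ = L₁ − 10·log₁₀(r₂/r₁).
L₂ = 77 − 10·log₁₀(37.9/8.5) = 77 − 6.492 = 70.51 dB SPL.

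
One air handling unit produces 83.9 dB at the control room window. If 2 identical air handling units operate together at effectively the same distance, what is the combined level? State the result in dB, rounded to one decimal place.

86.9 dB

With 2 equal, uncorrelated contributions the intensity is 2× that of one unit, giving a rise of 10·log₁₀ 2.
L_total = 83.9 + 10·log₁₀(2) = 83.9 + 3.010 = 86.91 dB.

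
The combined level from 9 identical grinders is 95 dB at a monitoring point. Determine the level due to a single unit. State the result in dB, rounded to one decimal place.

9 equal contributions raise the level by 10·log₁₀ 9 = 9.542 dB, so each unit alone gives 95 − 9.542.

85.5 dB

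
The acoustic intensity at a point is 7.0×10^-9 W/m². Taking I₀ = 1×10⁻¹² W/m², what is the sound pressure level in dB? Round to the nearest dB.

I/I₀ = 7.0×10^-9/10⁻¹² = 7.0×10^3, and L = 10·log₁₀(I/I₀).
L = 10·(0.8451 + 3) = 38.45 dB.

38 dB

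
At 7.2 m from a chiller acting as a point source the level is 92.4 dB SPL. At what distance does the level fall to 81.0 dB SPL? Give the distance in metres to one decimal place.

26.8 m

Point-source spreading drops the level by 20·log₁₀(r₂/r₁); inverting, r₂/r₁ = 10^(ΔL/20).
r₂ = 7.2·10^((92.4−81.0)/20) = 7.2·10^(11.4/20) = 26.75 m.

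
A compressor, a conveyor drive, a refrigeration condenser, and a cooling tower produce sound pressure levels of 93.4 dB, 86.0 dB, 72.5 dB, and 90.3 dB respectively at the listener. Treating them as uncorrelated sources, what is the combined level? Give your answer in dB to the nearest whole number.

Incoherent sources combine by intensity addition: L_total = 10·log₁₀(Σ 10^(L_i/10)).
Σ 10^(L/10) = 10^(93.4/10) + 10^(86.0/10) + 10^(72.5/10) + 10^(90.3/10) = 3.675e+09.
L_total = 10·log₁₀(3.675e+09) = 95.65 dB.

96 dB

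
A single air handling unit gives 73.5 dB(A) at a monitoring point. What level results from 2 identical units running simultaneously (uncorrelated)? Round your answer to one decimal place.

L_total = L₁ + 10·log₁₀ N for N identical incoherent sources.
L_total = 73.5 + 10·log₁₀(2) = 73.5 + 3.010 = 76.51 dB(A).

76.5 dB(A)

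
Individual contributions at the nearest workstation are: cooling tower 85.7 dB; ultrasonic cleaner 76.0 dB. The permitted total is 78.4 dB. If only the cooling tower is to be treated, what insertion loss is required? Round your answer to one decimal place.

Fixed contribution from the other source: Σ 10^(L/10) = 10^(76.0/10) = 3.981e+07 (76.00 dB).
The limit corresponds to 10^(78.4/10) = 6.918e+07; subtracting the fixed part leaves 2.937e+07 for the cooling tower, i.e. 74.68 dB.
So the cooling tower must be reduced from 85.7 to 74.68 dB: IL = 11.02 dB.

11.0 dB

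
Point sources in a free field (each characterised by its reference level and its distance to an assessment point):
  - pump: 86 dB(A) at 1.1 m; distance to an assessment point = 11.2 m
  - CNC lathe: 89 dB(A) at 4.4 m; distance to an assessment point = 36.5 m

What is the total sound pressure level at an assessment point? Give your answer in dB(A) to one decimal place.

First find each source's level at the receiver (point-source: −20·log₁₀(r/r_ref)), then combine on an intensity basis.
pump: 86 − 20·log₁₀(11.2/1.1) = 86 − 20.16 = 65.84 dB(A).
CNC lathe: 89 − 20·log₁₀(36.5/4.4) = 89 − 18.38 = 70.62 dB(A).
Σ 10^(L/10) = 1.538e+07 → L_total = 10·log₁₀(1.538e+07) = 71.87 dB(A).

71.9 dB(A)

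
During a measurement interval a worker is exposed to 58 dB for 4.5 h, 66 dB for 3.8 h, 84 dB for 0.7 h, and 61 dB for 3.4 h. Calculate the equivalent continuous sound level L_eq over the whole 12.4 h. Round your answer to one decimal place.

72.0 dB

The energy average is taken in the linear domain: L_eq = 10·log₁₀[(Σ tᵢ·10^(Lᵢ/10))/T], T = 12.4 h.
Σ tᵢ·10^(Lᵢ/10) = 4.5·10^(58/10) + 3.8·10^(66/10) + 0.7·10^(84/10) + 3.4·10^(61/10) = 1.981e+08.
L_eq = 10·log₁₀(1.981e+08/12.4) = 72.03 dB.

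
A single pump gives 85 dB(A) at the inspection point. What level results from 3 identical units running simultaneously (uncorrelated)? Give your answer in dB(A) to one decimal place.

With 3 equal, uncorrelated contributions the intensity is 3× that of one unit, giving a rise of 10·log₁₀ 3.
L_total = 85 + 10·log₁₀(3) = 85 + 4.771 = 89.77 dB(A).

89.8 dB(A)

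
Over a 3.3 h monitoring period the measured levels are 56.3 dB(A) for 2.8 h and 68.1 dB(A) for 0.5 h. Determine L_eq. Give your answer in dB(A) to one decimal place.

61.3 dB(A)

Weight each interval's intensity by its duration and average over T = 3.3 h:
Σ tᵢ·10^(Lᵢ/10) = 2.8·10^(56.3/10) + 0.5·10^(68.1/10) = 4.423e+06.
L_eq = 10·log₁₀(4.423e+06/3.3) = 61.27 dB(A).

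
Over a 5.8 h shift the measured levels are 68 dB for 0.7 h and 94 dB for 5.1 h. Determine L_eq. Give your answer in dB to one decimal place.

The energy average is taken in the linear domain: L_eq = 10·log₁₀[(Σ tᵢ·10^(Lᵢ/10))/T], T = 5.8 h.
Σ tᵢ·10^(Lᵢ/10) = 0.7·10^(68/10) + 5.1·10^(94/10) = 1.282e+10.
L_eq = 10·log₁₀(1.282e+10/5.8) = 93.44 dB.

93.4 dB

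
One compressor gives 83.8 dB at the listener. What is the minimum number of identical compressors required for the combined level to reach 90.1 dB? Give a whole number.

N identical sources give L₁ + 10·log₁₀ N, so require 10·log₁₀ N ≥ 90.1 − 83.8 = 6.3 dB.
N ≥ 10^(6.3/10) = 4.266, so N = 5.

5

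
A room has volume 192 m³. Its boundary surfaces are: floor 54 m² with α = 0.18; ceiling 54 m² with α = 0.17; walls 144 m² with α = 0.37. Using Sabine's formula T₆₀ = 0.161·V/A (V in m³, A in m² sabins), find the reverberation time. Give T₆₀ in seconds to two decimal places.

Summing Sᵢαᵢ: 54·0.18 + 54·0.17 + 144·0.37 = 72.18 m².
T₆₀ = 0.161·V/A = 0.161·192/72.18 = 0.428 s.

0.43 s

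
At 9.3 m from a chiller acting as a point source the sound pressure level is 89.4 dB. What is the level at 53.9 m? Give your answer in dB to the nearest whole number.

Point-source attenuation: ΔL = 20·log₁₀(r₂/r₁) = 20·log₁₀(53.9/9.3) = 15.262 dB.
L₂ = 89.4 − 20·log₁₀(53.9/9.3) = 89.4 − 15.262 = 74.14 dB.

74 dB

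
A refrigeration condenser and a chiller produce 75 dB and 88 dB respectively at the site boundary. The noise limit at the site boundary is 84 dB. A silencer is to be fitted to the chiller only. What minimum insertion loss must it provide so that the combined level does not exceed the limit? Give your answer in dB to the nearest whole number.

5 dB

Fixed contribution from the other source: Σ 10^(L/10) = 10^(75/10) = 3.162e+07 (75.00 dB).
To meet 84 dB overall, the treated chiller may contribute at most 10^(84/10) − 3.162e+07 = 2.196e+08, i.e. 83.42 dB.
Required insertion loss = 88 − 83.42 = 4.58 dB.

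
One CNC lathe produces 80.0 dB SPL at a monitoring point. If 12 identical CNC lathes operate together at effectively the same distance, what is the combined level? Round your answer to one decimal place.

90.8 dB SPL

With 12 equal, uncorrelated contributions the intensity is 12× that of one unit, giving a rise of 10·log₁₀ 12.
L_total = 80.0 + 10·log₁₀(12) = 80.0 + 10.792 = 90.79 dB SPL.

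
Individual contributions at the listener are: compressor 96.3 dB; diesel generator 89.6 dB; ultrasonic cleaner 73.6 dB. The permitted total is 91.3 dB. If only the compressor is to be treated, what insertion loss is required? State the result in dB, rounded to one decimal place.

Fixed contribution from the other sources: Σ 10^(L/10) = 10^(89.6/10) + 10^(73.6/10) = 9.349e+08 (89.71 dB).
The limit corresponds to 10^(91.3/10) = 1.349e+09; subtracting the fixed part leaves 4.140e+08 for the compressor, i.e. 86.17 dB.
So the compressor must be reduced from 96.3 to 86.17 dB: IL = 10.13 dB.

10.1 dB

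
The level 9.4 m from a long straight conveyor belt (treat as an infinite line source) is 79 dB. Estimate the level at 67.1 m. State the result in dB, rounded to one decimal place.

Cylindrical spreading from a line source gives a 10·log₁₀(r₂/r₁) drop.
L₂ = 79 − 10·log₁₀(67.1/9.4) = 79 − 8.536 = 70.46 dB.

70.5 dB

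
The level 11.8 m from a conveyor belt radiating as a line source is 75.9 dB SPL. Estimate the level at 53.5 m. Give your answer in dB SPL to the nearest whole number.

Line-source attenuation: ΔL = 10·log₁₀(r₂/r₁) = 10·log₁₀(53.5/11.8) = 6.565 dB.
L₂ = 75.9 − 10·log₁₀(53.5/11.8) = 75.9 − 6.565 = 69.34 dB SPL.

69 dB SPL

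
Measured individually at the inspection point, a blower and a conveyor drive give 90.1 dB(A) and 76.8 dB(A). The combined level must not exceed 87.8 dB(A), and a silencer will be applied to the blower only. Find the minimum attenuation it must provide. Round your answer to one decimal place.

2.7 dB

Everything except the blower sums to 10^(76.8/10) = 4.786e+07 in linear terms, 76.80 dB(A).
To meet 87.8 dB(A) overall, the treated blower may contribute at most 10^(87.8/10) − 4.786e+07 = 5.547e+08, i.e. 87.44 dB(A).
Required insertion loss = 90.1 − 87.44 = 2.66 dB.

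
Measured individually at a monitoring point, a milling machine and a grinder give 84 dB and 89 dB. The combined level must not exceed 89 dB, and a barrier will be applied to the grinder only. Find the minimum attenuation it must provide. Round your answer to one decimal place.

1.7 dB

Everything except the grinder sums to 10^(84/10) = 2.512e+08 in linear terms, 84.00 dB.
To meet 89 dB overall, the treated grinder may contribute at most 10^(89/10) − 2.512e+08 = 5.431e+08, i.e. 87.35 dB.
Required insertion loss = 89 − 87.35 = 1.65 dB.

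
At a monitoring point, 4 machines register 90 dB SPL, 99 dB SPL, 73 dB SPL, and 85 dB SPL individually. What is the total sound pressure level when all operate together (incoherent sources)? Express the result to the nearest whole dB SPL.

Incoherent sources combine by intensity addition: L_total = 10·log₁₀(Σ 10^(L_i/10)).
Σ 10^(L/10) = 10^(90/10) + 10^(99/10) + 10^(73/10) + 10^(85/10) = 9.279e+09.
L_total = 10·log₁₀(9.279e+09) = 99.68 dB SPL.

100 dB SPL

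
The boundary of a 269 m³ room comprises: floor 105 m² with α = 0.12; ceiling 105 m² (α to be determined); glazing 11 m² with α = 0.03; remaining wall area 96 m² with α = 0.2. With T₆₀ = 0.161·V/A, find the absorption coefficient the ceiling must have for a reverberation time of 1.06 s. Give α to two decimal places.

0.08

Required total absorption A = 0.161·269/1.06 = 40.86 m².
Absorption from the other surfaces = 105·0.12 + 11·0.03 + 96·0.2 = 32.13 m², so the ceiling must supply 8.73 m² over 105 m².
α = 8.73/105 = 0.083.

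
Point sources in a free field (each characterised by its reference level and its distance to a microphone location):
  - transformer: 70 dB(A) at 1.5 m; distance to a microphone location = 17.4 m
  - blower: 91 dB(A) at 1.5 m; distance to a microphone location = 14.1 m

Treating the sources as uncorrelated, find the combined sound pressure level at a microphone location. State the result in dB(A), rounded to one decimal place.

71.6 dB(A)

Apply inverse-square spreading to bring every level to the receiver, then sum 10^(L/10).
transformer: 70 − 20·log₁₀(17.4/1.5) = 70 − 21.29 = 48.71 dB(A).
blower: 91 − 20·log₁₀(14.1/1.5) = 91 − 19.46 = 71.54 dB(A).
Σ 10^(L/10) = 1.432e+07 → L_total = 10·log₁₀(1.432e+07) = 71.56 dB(A).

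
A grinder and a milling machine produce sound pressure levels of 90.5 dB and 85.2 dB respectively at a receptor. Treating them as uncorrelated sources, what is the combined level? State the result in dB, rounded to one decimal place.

For uncorrelated sources the intensities add, so convert each level to linear form, sum, and take 10·log₁₀ of the total.
Σ 10^(L/10) = 10^(90.5/10) + 10^(85.2/10) = 1.453e+09.
L_total = 10·log₁₀(1.453e+09) = 91.62 dB.

91.6 dB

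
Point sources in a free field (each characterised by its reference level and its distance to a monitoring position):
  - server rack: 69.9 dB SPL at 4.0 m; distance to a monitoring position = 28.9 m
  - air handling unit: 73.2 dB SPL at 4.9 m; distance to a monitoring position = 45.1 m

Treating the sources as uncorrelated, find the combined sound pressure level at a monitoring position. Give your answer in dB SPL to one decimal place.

First find each source's level at the receiver (point-source: −20·log₁₀(r/r_ref)), then combine on an intensity basis.
server rack: 69.9 − 20·log₁₀(28.9/4.0) = 69.9 − 17.18 = 52.72 dB SPL.
air handling unit: 73.2 − 20·log₁₀(45.1/4.9) = 73.2 − 19.28 = 53.92 dB SPL.
Σ 10^(L/10) = 4.338e+05 → L_total = 10·log₁₀(4.338e+05) = 56.37 dB SPL.

56.4 dB SPL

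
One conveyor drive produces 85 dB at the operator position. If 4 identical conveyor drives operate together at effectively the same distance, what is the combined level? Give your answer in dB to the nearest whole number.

N identical incoherent sources raise the level by 10·log₁₀ N.
L_total = 85 + 10·log₁₀(4) = 85 + 6.021 = 91.02 dB.

91 dB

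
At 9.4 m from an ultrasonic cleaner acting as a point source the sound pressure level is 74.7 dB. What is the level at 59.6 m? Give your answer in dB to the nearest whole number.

59 dB

For a point source, L₂ = L₁ − 20·log₁₀(r₂/r₁).
L₂ = 74.7 − 20·log₁₀(59.6/9.4) = 74.7 − 16.042 = 58.66 dB.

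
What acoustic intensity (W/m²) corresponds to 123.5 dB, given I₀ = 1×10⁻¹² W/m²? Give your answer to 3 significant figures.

L = 10·log₁₀(I/I₀) ⇒ I = I₀·10^(L/10) = 10⁻¹² × 10^12.35.

2.24 W/m²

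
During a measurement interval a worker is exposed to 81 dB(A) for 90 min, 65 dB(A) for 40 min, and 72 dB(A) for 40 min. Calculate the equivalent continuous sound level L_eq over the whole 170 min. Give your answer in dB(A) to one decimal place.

78.5 dB(A)

Weight each interval's intensity by its duration and average over T = 170 min:
Σ tᵢ·10^(Lᵢ/10) = 90·10^(81/10) + 40·10^(65/10) + 40·10^(72/10) = 1.209e+10.
L_eq = 10·log₁₀(1.209e+10/170) = 78.52 dB(A).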